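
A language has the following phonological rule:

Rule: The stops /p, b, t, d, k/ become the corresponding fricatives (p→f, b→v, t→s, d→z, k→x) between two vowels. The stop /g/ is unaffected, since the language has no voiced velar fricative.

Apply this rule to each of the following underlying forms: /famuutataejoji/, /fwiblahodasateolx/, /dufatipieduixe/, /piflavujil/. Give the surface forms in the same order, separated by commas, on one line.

famuusasaejoji, fwiblahozasaseolx, dufasifiezuixe, piflavujil

/famuutataejoji/: /t/ is a stop between vowels /u/ and /a/, so it spirantizes to the fricative [s]. /t/ is a stop between vowels /a/ and /a/, so it spirantizes to the fricative [s]. → [famuusasaejoji].
/fwiblahodasateolx/: /d/ is a stop between vowels /o/ and /a/, so it spirantizes to the fricative [z]. /t/ is a stop between vowels /a/ and /e/, so it spirantizes to the fricative [s]. → [fwiblahozasaseolx].
/dufatipieduixe/: /t/ is a stop between vowels /a/ and /i/, so it spirantizes to the fricative [s]. /p/ is a stop between vowels /i/ and /i/, so it spirantizes to the fricative [f]. /d/ is a stop between vowels /e/ and /u/, so it spirantizes to the fricative [z]. → [dufasifiezuixe].
/piflavujil/: the rule's environment is not met; surfaces unchanged as [piflavujil].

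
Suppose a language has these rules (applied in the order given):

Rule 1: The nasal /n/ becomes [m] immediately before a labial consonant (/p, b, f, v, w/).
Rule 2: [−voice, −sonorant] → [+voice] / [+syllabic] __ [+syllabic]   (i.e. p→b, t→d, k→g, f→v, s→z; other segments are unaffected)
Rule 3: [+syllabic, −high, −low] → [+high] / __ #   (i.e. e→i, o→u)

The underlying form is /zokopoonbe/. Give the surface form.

zogoboombi

Rule 1 (nasal place assimilation): /n/ precedes the labial consonant /b/, so it assimilates in place to [m]. /zokopoonbe/ → zokopoombe.
Rule 2 (intervocalic voicing): /k/ is a voiceless obstruent between vowels /o/ and /o/, so it voices to [g]. /p/ is a voiceless obstruent between vowels /o/ and /o/, so it voices to [b]. /zokopoombe/ → zogoboombe.
Rule 3 (final vowel raising): /e/ is a mid vowel in word-final position, so it raises to [i]. /zogoboombe/ → zogoboombi.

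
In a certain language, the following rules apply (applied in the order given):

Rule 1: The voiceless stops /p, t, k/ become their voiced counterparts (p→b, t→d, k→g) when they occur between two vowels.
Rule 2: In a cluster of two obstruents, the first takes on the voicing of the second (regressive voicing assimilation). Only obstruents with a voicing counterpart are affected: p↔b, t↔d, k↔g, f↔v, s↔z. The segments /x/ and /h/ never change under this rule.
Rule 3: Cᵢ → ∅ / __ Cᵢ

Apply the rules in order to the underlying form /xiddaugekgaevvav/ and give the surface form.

xidaugegaevav

Rule 1 (intervocalic voicing): no segment meets the environment; /xiddaugekgaevvav/ is unchanged.
Rule 2 (regressive voicing assimilation): /k/ precedes the voiced obstruent /g/, so it voices to [g] by assimilation. /xiddaugekgaevvav/ → xiddaugeggaevvav.
Rule 3 (degemination): /dd/ is a geminate; the first /d/ deletes. /gg/ is a geminate; the first /g/ deletes. /vv/ is a geminate; the first /v/ deletes. /xiddaugeggaevvav/ → xidaugegaevav.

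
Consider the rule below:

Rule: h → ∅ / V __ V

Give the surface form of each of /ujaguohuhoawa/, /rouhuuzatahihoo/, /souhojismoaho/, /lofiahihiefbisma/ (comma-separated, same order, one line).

/ujaguohuhoawa/: /h/ occurs between vowels /o/ and /u/, so it deletes. /h/ occurs between vowels /u/ and /o/, so it deletes. → [ujaguouoawa].
/rouhuuzatahihoo/: /h/ occurs between vowels /u/ and /u/, so it deletes. /h/ occurs between vowels /a/ and /i/, so it deletes. /h/ occurs between vowels /i/ and /o/, so it deletes. → [rouuuzataioo].
/souhojismoaho/: /h/ occurs between vowels /u/ and /o/, so it deletes. /h/ occurs between vowels /a/ and /o/, so it deletes. → [souojismoao].
/lofiahihiefbisma/: /h/ occurs between vowels /a/ and /i/, so it deletes. /h/ occurs between vowels /i/ and /i/, so it deletes. → [lofiaiiefbisma].

ujaguouoawa, rouuuzataioo, souojismoao, lofiaiiefbisma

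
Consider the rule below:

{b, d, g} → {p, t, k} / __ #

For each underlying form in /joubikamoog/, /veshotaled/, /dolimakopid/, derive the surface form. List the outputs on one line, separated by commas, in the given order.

/joubikamoog/: /g/ is a voiced stop in word-final position, so it devoices to [k]. → [joubikamook].
/veshotaled/: /d/ is a voiced stop in word-final position, so it devoices to [t]. → [veshotalet].
/dolimakopid/: /d/ is a voiced stop in word-final position, so it devoices to [t]. → [dolimakopit].

joubikamook, veshotalet, dolimakopit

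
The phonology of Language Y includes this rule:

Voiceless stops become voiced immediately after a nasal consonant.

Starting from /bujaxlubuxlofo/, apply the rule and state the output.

No segment of /bujaxlubuxlofo/ meets the structural description of the rule, so the form surfaces unchanged.

bujaxlubuxlofo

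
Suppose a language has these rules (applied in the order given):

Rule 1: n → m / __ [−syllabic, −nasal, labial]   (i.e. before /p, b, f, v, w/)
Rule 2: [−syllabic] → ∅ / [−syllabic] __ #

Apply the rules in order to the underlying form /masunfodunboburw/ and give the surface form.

Rule 1 (nasal place assimilation): /n/ precedes the labial consonant /f/, so it assimilates in place to [m]. /n/ precedes the labial consonant /b/, so it assimilates in place to [m]. /masunfodunboburw/ → masumfodumboburw.
Rule 2 (final cluster simplification): /w/ is the second consonant of a word-final cluster /rw/, so it deletes. /masumfodumboburw/ → masumfodumbobur.

masumfodumbobur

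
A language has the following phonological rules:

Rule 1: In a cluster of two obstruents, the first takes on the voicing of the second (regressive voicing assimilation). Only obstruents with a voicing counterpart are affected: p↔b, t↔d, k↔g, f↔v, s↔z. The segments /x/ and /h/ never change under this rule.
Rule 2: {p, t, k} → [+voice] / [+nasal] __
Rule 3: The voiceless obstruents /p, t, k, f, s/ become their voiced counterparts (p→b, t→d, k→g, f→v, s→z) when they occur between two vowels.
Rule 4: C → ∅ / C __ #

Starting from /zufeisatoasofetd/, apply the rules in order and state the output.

Rule 1 (regressive voicing assimilation): /t/ precedes the voiced obstruent /d/, so it voices to [d] by assimilation. /zufeisatoasofetd/ → zufeisatoasofedd.
Rule 2 (post-nasal voicing): no segment meets the environment; /zufeisatoasofedd/ is unchanged.
Rule 3 (intervocalic voicing): /f/ is a voiceless obstruent between vowels /u/ and /e/, so it voices to [v]. /s/ is a voiceless obstruent between vowels /i/ and /a/, so it voices to [z]. /t/ is a voiceless obstruent between vowels /a/ and /o/, so it voices to [d]. /s/ is a voiceless obstruent between vowels /a/ and /o/, so it voices to [z]. /f/ is a voiceless obstruent between vowels /o/ and /e/, so it voices to [v]. /zufeisatoasofedd/ → zuveizadoazovedd.
Rule 4 (final cluster simplification): /d/ is the second consonant of a word-final cluster /dd/, so it deletes. /zuveizadoazovedd/ → zuveizadoazoved.

zuveizadoazoved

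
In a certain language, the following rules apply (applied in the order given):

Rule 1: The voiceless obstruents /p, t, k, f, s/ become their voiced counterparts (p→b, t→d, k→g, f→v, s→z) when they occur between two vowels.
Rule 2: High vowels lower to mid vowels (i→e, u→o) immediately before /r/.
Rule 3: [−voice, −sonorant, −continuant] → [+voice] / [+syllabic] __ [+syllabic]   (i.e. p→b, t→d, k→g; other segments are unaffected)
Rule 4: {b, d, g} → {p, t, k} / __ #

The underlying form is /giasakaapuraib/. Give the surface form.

Rule 1 (intervocalic voicing): /s/ is a voiceless obstruent between vowels /a/ and /a/, so it voices to [z]. /k/ is a voiceless obstruent between vowels /a/ and /a/, so it voices to [g]. /p/ is a voiceless obstruent between vowels /a/ and /u/, so it voices to [b]. /giasakaapuraib/ → giazagaaburaib.
Rule 2 (pre-rhotic lowering): /u/ is a high vowel immediately before /r/, so it lowers to [o]. /giazagaaburaib/ → giazagaaboraib.
Rule 3 (intervocalic voicing): no segment meets the environment; /giazagaaboraib/ is unchanged.
Rule 4 (final devoicing): /b/ is a voiced stop in word-final position, so it devoices to [p]. /giazagaaboraib/ → giazagaaboraip.

giazagaaboraip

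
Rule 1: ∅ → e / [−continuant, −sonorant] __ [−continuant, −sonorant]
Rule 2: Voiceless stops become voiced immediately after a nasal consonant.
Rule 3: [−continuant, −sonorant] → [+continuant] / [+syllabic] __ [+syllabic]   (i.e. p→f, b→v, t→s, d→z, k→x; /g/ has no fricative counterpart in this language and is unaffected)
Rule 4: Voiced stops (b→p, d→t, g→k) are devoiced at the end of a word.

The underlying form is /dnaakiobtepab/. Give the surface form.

Rule 1 (stop-cluster e-epenthesis): /b/ and /t/ form a stop–stop cluster, so [e] is inserted between them. /dnaakiobtepab/ → dnaakiobetepab.
Rule 2 (post-nasal voicing): no segment meets the environment; /dnaakiobetepab/ is unchanged.
Rule 3 (intervocalic spirantization): /k/ is a stop between vowels /a/ and /i/, so it spirantizes to the fricative [x]. /b/ is a stop between vowels /o/ and /e/, so it spirantizes to the fricative [v]. /t/ is a stop between vowels /e/ and /e/, so it spirantizes to the fricative [s]. /p/ is a stop between vowels /e/ and /a/, so it spirantizes to the fricative [f]. /dnaakiobetepab/ → dnaaxiovesefab.
Rule 4 (final devoicing): /b/ is a voiced stop in word-final position, so it devoices to [p]. /dnaaxiovesefab/ → dnaaxiovesefap.

dnaaxiovesefap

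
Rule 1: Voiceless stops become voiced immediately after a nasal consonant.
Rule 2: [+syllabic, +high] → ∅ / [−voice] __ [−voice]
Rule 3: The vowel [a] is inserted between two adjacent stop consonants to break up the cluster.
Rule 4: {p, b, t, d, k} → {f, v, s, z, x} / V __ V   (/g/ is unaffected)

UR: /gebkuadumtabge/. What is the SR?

Rule 1 (post-nasal voicing): /t/ is a voiceless stop immediately after the nasal /m/, so it voices to [d]. /gebkuadumtabge/ → gebkuadumdabge.
Rule 2 (high vowel syncope): no segment meets the environment; /gebkuadumdabge/ is unchanged.
Rule 3 (stop-cluster a-epenthesis): /b/ and /k/ form a stop–stop cluster, so [a] is inserted between them. /b/ and /g/ form a stop–stop cluster, so [a] is inserted between them. /gebkuadumdabge/ → gebakuadumdabage.
Rule 4 (intervocalic spirantization): /b/ is a stop between vowels /e/ and /a/, so it spirantizes to the fricative [v]. /k/ is a stop between vowels /a/ and /u/, so it spirantizes to the fricative [x]. /d/ is a stop between vowels /a/ and /u/, so it spirantizes to the fricative [z]. /b/ is a stop between vowels /a/ and /a/, so it spirantizes to the fricative [v]. /gebakuadumdabage/ → gevaxuazumdavage.

gevaxuazumdavage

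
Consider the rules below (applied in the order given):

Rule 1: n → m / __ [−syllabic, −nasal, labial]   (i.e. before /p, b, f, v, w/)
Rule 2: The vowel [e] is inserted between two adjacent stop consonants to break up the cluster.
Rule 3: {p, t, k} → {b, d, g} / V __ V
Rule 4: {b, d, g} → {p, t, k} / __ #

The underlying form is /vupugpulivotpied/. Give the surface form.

vubugebulivodebiet

Rule 1 (nasal place assimilation): no segment meets the environment; /vupugpulivotpied/ is unchanged.
Rule 2 (stop-cluster e-epenthesis): /g/ and /p/ form a stop–stop cluster, so [e] is inserted between them. /t/ and /p/ form a stop–stop cluster, so [e] is inserted between them. /vupugpulivotpied/ → vupugepulivotepied.
Rule 3 (intervocalic voicing): /p/ is a voiceless stop between vowels /u/ and /u/, so it voices to [b]. /p/ is a voiceless stop between vowels /e/ and /u/, so it voices to [b]. /t/ is a voiceless stop between vowels /o/ and /e/, so it voices to [d]. /p/ is a voiceless stop between vowels /e/ and /i/, so it voices to [b]. /vupugepulivotepied/ → vubugebulivodebied.
Rule 4 (final devoicing): /d/ is a voiced stop in word-final position, so it devoices to [t]. /vubugebulivodebied/ → vubugebulivodebiet.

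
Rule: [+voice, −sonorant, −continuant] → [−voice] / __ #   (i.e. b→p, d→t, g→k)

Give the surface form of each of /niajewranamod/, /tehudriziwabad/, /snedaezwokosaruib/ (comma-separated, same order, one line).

niajewranamot, tehudriziwabat, snedaezwokosaruip

/niajewranamod/: /d/ is a voiced stop in word-final position, so it devoices to [t]. → [niajewranamot].
/tehudriziwabad/: /d/ is a voiced stop in word-final position, so it devoices to [t]. → [tehudriziwabat].
/snedaezwokosaruib/: /b/ is a voiced stop in word-final position, so it devoices to [p]. → [snedaezwokosaruip].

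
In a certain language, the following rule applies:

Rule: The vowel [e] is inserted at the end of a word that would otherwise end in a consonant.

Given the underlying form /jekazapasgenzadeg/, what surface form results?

jekazapasgenzadege

the form ends in the consonant /g/, so [e] is inserted word-finally.
Surface form: [jekazapasgenzadege].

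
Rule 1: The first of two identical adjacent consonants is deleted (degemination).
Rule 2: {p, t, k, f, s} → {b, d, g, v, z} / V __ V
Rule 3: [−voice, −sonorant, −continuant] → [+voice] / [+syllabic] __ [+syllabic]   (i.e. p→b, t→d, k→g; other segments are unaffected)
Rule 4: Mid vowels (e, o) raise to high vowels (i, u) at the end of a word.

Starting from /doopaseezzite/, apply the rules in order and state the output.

doobazeezidi

Rule 1 (degemination): /zz/ is a geminate; the first /z/ deletes. /doopaseezzite/ → doopaseezite.
Rule 2 (intervocalic voicing): /p/ is a voiceless obstruent between vowels /o/ and /a/, so it voices to [b]. /s/ is a voiceless obstruent between vowels /a/ and /e/, so it voices to [z]. /t/ is a voiceless obstruent between vowels /i/ and /e/, so it voices to [d]. /doopaseezite/ → doobazeezide.
Rule 3 (intervocalic voicing): no segment meets the environment; /doobazeezide/ is unchanged.
Rule 4 (final vowel raising): /e/ is a mid vowel in word-final position, so it raises to [i]. /doobazeezide/ → doobazeezidi.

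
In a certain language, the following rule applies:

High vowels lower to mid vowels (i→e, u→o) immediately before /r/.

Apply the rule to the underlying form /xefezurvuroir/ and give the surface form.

/u/ is a high vowel immediately before /r/, so it lowers to [o].
/u/ is a high vowel immediately before /r/, so it lowers to [o].
/i/ is a high vowel immediately before /r/, so it lowers to [e].
Surface form: [xefezorvoroer].

xefezorvoroer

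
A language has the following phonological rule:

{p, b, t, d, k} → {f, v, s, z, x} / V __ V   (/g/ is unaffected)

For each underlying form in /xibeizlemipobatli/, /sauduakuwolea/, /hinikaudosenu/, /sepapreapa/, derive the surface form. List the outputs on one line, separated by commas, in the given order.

/xibeizlemipobatli/: /b/ is a stop between vowels /i/ and /e/, so it spirantizes to the fricative [v]. /p/ is a stop between vowels /i/ and /o/, so it spirantizes to the fricative [f]. /b/ is a stop between vowels /o/ and /a/, so it spirantizes to the fricative [v]. → [xiveizlemifovatli].
/sauduakuwolea/: /d/ is a stop between vowels /u/ and /u/, so it spirantizes to the fricative [z]. /k/ is a stop between vowels /a/ and /u/, so it spirantizes to the fricative [x]. → [sauzuaxuwolea].
/hinikaudosenu/: /k/ is a stop between vowels /i/ and /a/, so it spirantizes to the fricative [x]. /d/ is a stop between vowels /u/ and /o/, so it spirantizes to the fricative [z]. → [hinixauzosenu].
/sepapreapa/: /p/ is a stop between vowels /e/ and /a/, so it spirantizes to the fricative [f]. /p/ is a stop between vowels /a/ and /a/, so it spirantizes to the fricative [f]. → [sefapreafa].

xiveizlemifovatli, sauzuaxuwolea, hinixauzosenu, sefapreafa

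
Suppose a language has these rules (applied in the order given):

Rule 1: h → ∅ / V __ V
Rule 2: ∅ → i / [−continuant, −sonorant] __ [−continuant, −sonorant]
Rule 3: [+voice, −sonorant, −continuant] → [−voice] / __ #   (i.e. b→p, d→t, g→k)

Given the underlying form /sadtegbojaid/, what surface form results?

saditegibojait

Rule 1 (intervocalic h-deletion): no segment meets the environment; /sadtegbojaid/ is unchanged.
Rule 2 (stop-cluster i-epenthesis): /d/ and /t/ form a stop–stop cluster, so [i] is inserted between them. /g/ and /b/ form a stop–stop cluster, so [i] is inserted between them. /sadtegbojaid/ → saditegibojaid.
Rule 3 (final devoicing): /d/ is a voiced stop in word-final position, so it devoices to [t]. /saditegibojaid/ → saditegibojait.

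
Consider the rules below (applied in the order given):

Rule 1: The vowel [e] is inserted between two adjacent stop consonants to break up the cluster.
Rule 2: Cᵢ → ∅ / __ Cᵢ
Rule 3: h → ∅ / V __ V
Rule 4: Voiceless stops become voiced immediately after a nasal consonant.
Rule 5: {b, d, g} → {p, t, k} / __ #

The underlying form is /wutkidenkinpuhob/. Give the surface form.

wutekidenginbuop

Rule 1 (stop-cluster e-epenthesis): /t/ and /k/ form a stop–stop cluster, so [e] is inserted between them. /wutkidenkinpuhob/ → wutekidenkinpuhob.
Rule 2 (degemination): no segment meets the environment; /wutekidenkinpuhob/ is unchanged.
Rule 3 (intervocalic h-deletion): /h/ occurs between vowels /u/ and /o/, so it deletes. /wutekidenkinpuhob/ → wutekidenkinpuob.
Rule 4 (post-nasal voicing): /k/ is a voiceless stop immediately after the nasal /n/, so it voices to [g]. /p/ is a voiceless stop immediately after the nasal /n/, so it voices to [b]. /wutekidenkinpuob/ → wutekidenginbuob.
Rule 5 (final devoicing): /b/ is a voiced stop in word-final position, so it devoices to [p]. /wutekidenginbuob/ → wutekidenginbuop.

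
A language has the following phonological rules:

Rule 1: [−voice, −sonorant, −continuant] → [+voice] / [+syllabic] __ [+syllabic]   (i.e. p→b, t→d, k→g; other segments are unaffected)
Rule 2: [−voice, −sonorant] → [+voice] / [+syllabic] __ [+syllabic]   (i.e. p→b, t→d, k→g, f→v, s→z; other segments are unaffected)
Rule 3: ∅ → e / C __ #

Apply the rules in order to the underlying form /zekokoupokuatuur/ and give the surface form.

zegogouboguaduure

Rule 1 (intervocalic voicing): /k/ is a voiceless stop between vowels /e/ and /o/, so it voices to [g]. /k/ is a voiceless stop between vowels /o/ and /o/, so it voices to [g]. /p/ is a voiceless stop between vowels /u/ and /o/, so it voices to [b]. /k/ is a voiceless stop between vowels /o/ and /u/, so it voices to [g]. /t/ is a voiceless stop between vowels /a/ and /u/, so it voices to [d]. /zekokoupokuatuur/ → zegogouboguaduur.
Rule 2 (intervocalic voicing): no segment meets the environment; /zegogouboguaduur/ is unchanged.
Rule 3 (final e-epenthesis): the form ends in the consonant /r/, so [e] is inserted word-finally. /zegogouboguaduur/ → zegogouboguaduure.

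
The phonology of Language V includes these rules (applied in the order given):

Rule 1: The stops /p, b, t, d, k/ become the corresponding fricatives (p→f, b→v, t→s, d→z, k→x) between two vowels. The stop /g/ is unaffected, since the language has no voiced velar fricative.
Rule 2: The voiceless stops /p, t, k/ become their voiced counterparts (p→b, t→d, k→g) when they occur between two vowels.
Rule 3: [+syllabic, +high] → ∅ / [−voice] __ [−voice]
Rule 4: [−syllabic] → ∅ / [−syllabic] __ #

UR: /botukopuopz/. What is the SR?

bosxofuop

Rule 1 (intervocalic spirantization): /t/ is a stop between vowels /o/ and /u/, so it spirantizes to the fricative [s]. /k/ is a stop between vowels /u/ and /o/, so it spirantizes to the fricative [x]. /p/ is a stop between vowels /o/ and /u/, so it spirantizes to the fricative [f]. /botukopuopz/ → bosuxofuopz.
Rule 2 (intervocalic voicing): no segment meets the environment; /bosuxofuopz/ is unchanged.
Rule 3 (high vowel syncope): /u/ is a high vowel flanked by voiceless consonants /s/ and /x/, so it deletes. /bosuxofuopz/ → bosxofuopz.
Rule 4 (final cluster simplification): /z/ is the second consonant of a word-final cluster /pz/, so it deletes. /bosxofuopz/ → bosxofuop.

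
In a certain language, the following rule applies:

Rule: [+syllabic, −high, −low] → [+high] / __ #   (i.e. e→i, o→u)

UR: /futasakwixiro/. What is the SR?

/o/ is a mid vowel in word-final position, so it raises to [u].
Surface form: [futasakwixiru].

futasakwixiru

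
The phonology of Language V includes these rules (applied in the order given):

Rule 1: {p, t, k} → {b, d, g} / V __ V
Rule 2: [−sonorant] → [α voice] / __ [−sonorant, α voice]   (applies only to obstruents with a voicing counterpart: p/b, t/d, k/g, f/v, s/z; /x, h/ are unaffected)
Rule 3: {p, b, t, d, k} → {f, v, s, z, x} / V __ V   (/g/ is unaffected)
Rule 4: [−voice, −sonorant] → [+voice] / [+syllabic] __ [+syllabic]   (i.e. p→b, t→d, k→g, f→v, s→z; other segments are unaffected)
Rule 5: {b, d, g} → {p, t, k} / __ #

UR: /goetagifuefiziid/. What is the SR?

Rule 1 (intervocalic voicing): /t/ is a voiceless stop between vowels /e/ and /a/, so it voices to [d]. /goetagifuefiziid/ → goedagifuefiziid.
Rule 2 (regressive voicing assimilation): no segment meets the environment; /goedagifuefiziid/ is unchanged.
Rule 3 (intervocalic spirantization): /d/ is a stop between vowels /e/ and /a/, so it spirantizes to the fricative [z]. /goedagifuefiziid/ → goezagifuefiziid.
Rule 4 (intervocalic voicing): /f/ is a voiceless obstruent between vowels /i/ and /u/, so it voices to [v]. /f/ is a voiceless obstruent between vowels /e/ and /i/, so it voices to [v]. /goezagifuefiziid/ → goezagivueviziid.
Rule 5 (final devoicing): /d/ is a voiced stop in word-final position, so it devoices to [t]. /goezagivueviziid/ → goezagivueviziit.

goezagivueviziit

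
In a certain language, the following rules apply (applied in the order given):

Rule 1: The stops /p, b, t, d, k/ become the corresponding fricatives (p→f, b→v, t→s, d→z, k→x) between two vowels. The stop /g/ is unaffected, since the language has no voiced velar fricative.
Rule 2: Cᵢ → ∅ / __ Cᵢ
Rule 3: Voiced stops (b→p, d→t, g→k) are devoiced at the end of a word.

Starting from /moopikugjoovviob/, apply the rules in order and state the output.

Rule 1 (intervocalic spirantization): /p/ is a stop between vowels /o/ and /i/, so it spirantizes to the fricative [f]. /k/ is a stop between vowels /i/ and /u/, so it spirantizes to the fricative [x]. /moopikugjoovviob/ → moofixugjoovviob.
Rule 2 (degemination): /vv/ is a geminate; the first /v/ deletes. /moofixugjoovviob/ → moofixugjooviob.
Rule 3 (final devoicing): /b/ is a voiced stop in word-final position, so it devoices to [p]. /moofixugjooviob/ → moofixugjooviop.

moofixugjooviop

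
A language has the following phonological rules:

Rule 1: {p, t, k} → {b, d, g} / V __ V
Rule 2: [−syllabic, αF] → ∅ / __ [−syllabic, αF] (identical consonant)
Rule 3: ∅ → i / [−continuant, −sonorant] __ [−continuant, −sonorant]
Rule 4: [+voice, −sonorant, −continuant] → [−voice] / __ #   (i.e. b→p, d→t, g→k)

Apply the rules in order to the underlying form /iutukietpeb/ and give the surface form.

Rule 1 (intervocalic voicing): /t/ is a voiceless stop between vowels /u/ and /u/, so it voices to [d]. /k/ is a voiceless stop between vowels /u/ and /i/, so it voices to [g]. /iutukietpeb/ → iudugietpeb.
Rule 2 (degemination): no segment meets the environment; /iudugietpeb/ is unchanged.
Rule 3 (stop-cluster i-epenthesis): /t/ and /p/ form a stop–stop cluster, so [i] is inserted between them. /iudugietpeb/ → iudugietipeb.
Rule 4 (final devoicing): /b/ is a voiced stop in word-final position, so it devoices to [p]. /iudugietipeb/ → iudugietipep.

iudugietipep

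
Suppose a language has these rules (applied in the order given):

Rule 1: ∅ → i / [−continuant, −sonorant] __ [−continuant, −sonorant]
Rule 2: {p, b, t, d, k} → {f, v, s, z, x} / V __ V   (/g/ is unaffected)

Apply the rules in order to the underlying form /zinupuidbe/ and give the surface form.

zinufuizive

Rule 1 (stop-cluster i-epenthesis): /d/ and /b/ form a stop–stop cluster, so [i] is inserted between them. /zinupuidbe/ → zinupuidibe.
Rule 2 (intervocalic spirantization): /p/ is a stop between vowels /u/ and /u/, so it spirantizes to the fricative [f]. /d/ is a stop between vowels /i/ and /i/, so it spirantizes to the fricative [z]. /b/ is a stop between vowels /i/ and /e/, so it spirantizes to the fricative [v]. /zinupuidibe/ → zinufuizive.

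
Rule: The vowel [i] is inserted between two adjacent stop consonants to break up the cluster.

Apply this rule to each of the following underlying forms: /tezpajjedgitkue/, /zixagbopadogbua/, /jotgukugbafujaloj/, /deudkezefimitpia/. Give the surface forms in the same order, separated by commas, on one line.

/tezpajjedgitkue/: /d/ and /g/ form a stop–stop cluster, so [i] is inserted between them. /t/ and /k/ form a stop–stop cluster, so [i] is inserted between them. → [tezpajjedigitikue].
/zixagbopadogbua/: /g/ and /b/ form a stop–stop cluster, so [i] is inserted between them. /g/ and /b/ form a stop–stop cluster, so [i] is inserted between them. → [zixagibopadogibua].
/jotgukugbafujaloj/: /t/ and /g/ form a stop–stop cluster, so [i] is inserted between them. /g/ and /b/ form a stop–stop cluster, so [i] is inserted between them. → [jotigukugibafujaloj].
/deudkezefimitpia/: /d/ and /k/ form a stop–stop cluster, so [i] is inserted between them. /t/ and /p/ form a stop–stop cluster, so [i] is inserted between them. → [deudikezefimitipia].

tezpajjedigitikue, zixagibopadogibua, jotigukugibafujaloj, deudikezefimitipia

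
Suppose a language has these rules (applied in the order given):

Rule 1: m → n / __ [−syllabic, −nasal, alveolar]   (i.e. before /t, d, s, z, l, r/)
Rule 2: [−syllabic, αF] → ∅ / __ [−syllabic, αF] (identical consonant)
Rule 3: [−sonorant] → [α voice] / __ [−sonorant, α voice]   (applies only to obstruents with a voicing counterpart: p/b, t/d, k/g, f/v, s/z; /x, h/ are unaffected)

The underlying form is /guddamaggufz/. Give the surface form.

Rule 1 (nasal place assimilation): no segment meets the environment; /guddamaggufz/ is unchanged.
Rule 2 (degemination): /dd/ is a geminate; the first /d/ deletes. /gg/ is a geminate; the first /g/ deletes. /guddamaggufz/ → gudamagufz.
Rule 3 (regressive voicing assimilation): /f/ precedes the voiced obstruent /z/, so it voices to [v] by assimilation. /gudamagufz/ → gudamaguvz.

gudamaguvz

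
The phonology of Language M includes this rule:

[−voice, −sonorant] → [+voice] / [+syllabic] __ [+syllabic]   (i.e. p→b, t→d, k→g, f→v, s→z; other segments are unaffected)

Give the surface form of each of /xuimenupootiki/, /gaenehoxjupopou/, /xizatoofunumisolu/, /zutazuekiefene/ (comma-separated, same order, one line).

/xuimenupootiki/: /p/ is a voiceless obstruent between vowels /u/ and /o/, so it voices to [b]. /t/ is a voiceless obstruent between vowels /o/ and /i/, so it voices to [d]. /k/ is a voiceless obstruent between vowels /i/ and /i/, so it voices to [g]. → [xuimenuboodigi].
/gaenehoxjupopou/: /p/ is a voiceless obstruent between vowels /u/ and /o/, so it voices to [b]. /p/ is a voiceless obstruent between vowels /o/ and /o/, so it voices to [b]. → [gaenehoxjubobou].
/xizatoofunumisolu/: /t/ is a voiceless obstruent between vowels /a/ and /o/, so it voices to [d]. /f/ is a voiceless obstruent between vowels /o/ and /u/, so it voices to [v]. /s/ is a voiceless obstruent between vowels /i/ and /o/, so it voices to [z]. → [xizadoovunumizolu].
/zutazuekiefene/: /t/ is a voiceless obstruent between vowels /u/ and /a/, so it voices to [d]. /k/ is a voiceless obstruent between vowels /e/ and /i/, so it voices to [g]. /f/ is a voiceless obstruent between vowels /e/ and /e/, so it voices to [v]. → [zudazuegievene].

xuimenuboodigi, gaenehoxjubobou, xizadoovunumizolu, zudazuegievene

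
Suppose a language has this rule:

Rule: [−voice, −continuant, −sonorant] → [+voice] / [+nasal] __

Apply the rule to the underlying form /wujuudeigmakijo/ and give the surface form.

wujuudeigmakijo

No segment of /wujuudeigmakijo/ meets the structural description of the rule, so the form surfaces unchanged.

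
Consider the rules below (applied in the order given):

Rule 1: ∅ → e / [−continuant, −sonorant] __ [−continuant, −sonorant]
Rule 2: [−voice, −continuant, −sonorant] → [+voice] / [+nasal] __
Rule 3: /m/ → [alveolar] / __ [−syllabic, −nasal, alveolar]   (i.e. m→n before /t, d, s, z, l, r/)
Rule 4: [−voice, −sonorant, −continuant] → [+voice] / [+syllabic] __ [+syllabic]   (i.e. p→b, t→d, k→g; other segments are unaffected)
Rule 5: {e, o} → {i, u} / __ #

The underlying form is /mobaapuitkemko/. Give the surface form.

mobaabuidegemgu

Rule 1 (stop-cluster e-epenthesis): /t/ and /k/ form a stop–stop cluster, so [e] is inserted between them. /mobaapuitkemko/ → mobaapuitekemko.
Rule 2 (post-nasal voicing): /k/ is a voiceless stop immediately after the nasal /m/, so it voices to [g]. /mobaapuitekemko/ → mobaapuitekemgo.
Rule 3 (nasal place assimilation): no segment meets the environment; /mobaapuitekemgo/ is unchanged.
Rule 4 (intervocalic voicing): /p/ is a voiceless stop between vowels /a/ and /u/, so it voices to [b]. /t/ is a voiceless stop between vowels /i/ and /e/, so it voices to [d]. /k/ is a voiceless stop between vowels /e/ and /e/, so it voices to [g]. /mobaapuitekemgo/ → mobaabuidegemgo.
Rule 5 (final vowel raising): /o/ is a mid vowel in word-final position, so it raises to [u]. /mobaabuidegemgo/ → mobaabuidegemgu.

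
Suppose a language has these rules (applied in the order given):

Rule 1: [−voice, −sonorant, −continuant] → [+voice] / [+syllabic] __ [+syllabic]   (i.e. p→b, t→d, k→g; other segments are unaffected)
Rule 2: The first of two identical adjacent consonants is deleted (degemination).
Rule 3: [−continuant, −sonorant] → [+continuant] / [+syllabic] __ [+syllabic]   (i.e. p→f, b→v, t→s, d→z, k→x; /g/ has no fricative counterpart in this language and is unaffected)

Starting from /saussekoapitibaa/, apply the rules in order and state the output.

Rule 1 (intervocalic voicing): /k/ is a voiceless stop between vowels /e/ and /o/, so it voices to [g]. /p/ is a voiceless stop between vowels /a/ and /i/, so it voices to [b]. /t/ is a voiceless stop between vowels /i/ and /i/, so it voices to [d]. /saussekoapitibaa/ → saussegoabidibaa.
Rule 2 (degemination): /ss/ is a geminate; the first /s/ deletes. /saussegoabidibaa/ → sausegoabidibaa.
Rule 3 (intervocalic spirantization): /b/ is a stop between vowels /a/ and /i/, so it spirantizes to the fricative [v]. /d/ is a stop between vowels /i/ and /i/, so it spirantizes to the fricative [z]. /b/ is a stop between vowels /i/ and /a/, so it spirantizes to the fricative [v]. /sausegoabidibaa/ → sausegoavizivaa.

sausegoavizivaa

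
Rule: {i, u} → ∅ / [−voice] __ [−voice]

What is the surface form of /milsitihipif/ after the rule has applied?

/i/ is a high vowel flanked by voiceless consonants /s/ and /t/, so it deletes.
/i/ is a high vowel flanked by voiceless consonants /t/ and /h/, so it deletes.
/i/ is a high vowel flanked by voiceless consonants /h/ and /p/, so it deletes.
/i/ is a high vowel flanked by voiceless consonants /p/ and /f/, so it deletes.
The other instance of /i/ does not occur in the required environment and remains unchanged.
Surface form: [milsthpf].

milsthpf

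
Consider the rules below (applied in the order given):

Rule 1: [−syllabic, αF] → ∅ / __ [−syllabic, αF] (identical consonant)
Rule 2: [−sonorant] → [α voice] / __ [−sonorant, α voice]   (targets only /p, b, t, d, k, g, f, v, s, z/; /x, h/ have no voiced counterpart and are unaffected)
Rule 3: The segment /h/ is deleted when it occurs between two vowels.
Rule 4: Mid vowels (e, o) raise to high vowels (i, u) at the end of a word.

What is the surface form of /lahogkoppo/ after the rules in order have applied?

Rule 1 (degemination): /pp/ is a geminate; the first /p/ deletes. /lahogkoppo/ → lahogkopo.
Rule 2 (regressive voicing assimilation): /g/ precedes the voiceless obstruent /k/, so it devoices to [k] by assimilation. /lahogkopo/ → lahokkopo.
Rule 3 (intervocalic h-deletion): /h/ occurs between vowels /a/ and /o/, so it deletes. /lahokkopo/ → laokkopo.
Rule 4 (final vowel raising): /o/ is a mid vowel in word-final position, so it raises to [u]. /laokkopo/ → laokkopu.

laokkopu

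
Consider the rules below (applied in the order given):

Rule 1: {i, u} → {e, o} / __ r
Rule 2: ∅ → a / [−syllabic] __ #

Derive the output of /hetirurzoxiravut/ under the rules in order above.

heterorzoxeravuta

Rule 1 (pre-rhotic lowering): /i/ is a high vowel immediately before /r/, so it lowers to [e]. /u/ is a high vowel immediately before /r/, so it lowers to [o]. /i/ is a high vowel immediately before /r/, so it lowers to [e]. /hetirurzoxiravut/ → heterorzoxeravut.
Rule 2 (final a-epenthesis): the form ends in the consonant /t/, so [a] is inserted word-finally. /heterorzoxeravut/ → heterorzoxeravuta.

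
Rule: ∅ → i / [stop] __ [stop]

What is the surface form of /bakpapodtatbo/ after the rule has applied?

/k/ and /p/ form a stop–stop cluster, so [i] is inserted between them.
/d/ and /t/ form a stop–stop cluster, so [i] is inserted between them.
/t/ and /b/ form a stop–stop cluster, so [i] is inserted between them.
Surface form: [bakipapoditatibo].

bakipapoditatibo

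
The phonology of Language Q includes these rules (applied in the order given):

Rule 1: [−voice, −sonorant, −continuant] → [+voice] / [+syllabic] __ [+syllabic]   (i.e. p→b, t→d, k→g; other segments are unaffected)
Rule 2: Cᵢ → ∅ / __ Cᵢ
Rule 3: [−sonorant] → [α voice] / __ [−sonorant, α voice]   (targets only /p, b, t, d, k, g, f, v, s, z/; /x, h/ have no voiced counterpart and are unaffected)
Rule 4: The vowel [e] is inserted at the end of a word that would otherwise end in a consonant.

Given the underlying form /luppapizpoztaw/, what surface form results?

lupabispostawe

Rule 1 (intervocalic voicing): /p/ is a voiceless stop between vowels /a/ and /i/, so it voices to [b]. /luppapizpoztaw/ → luppabizpoztaw.
Rule 2 (degemination): /pp/ is a geminate; the first /p/ deletes. /luppabizpoztaw/ → lupabizpoztaw.
Rule 3 (regressive voicing assimilation): /z/ precedes the voiceless obstruent /p/, so it devoices to [s] by assimilation. /z/ precedes the voiceless obstruent /t/, so it devoices to [s] by assimilation. /lupabizpoztaw/ → lupabispostaw.
Rule 4 (final e-epenthesis): the form ends in the consonant /w/, so [e] is inserted word-finally. /lupabispostaw/ → lupabispostawe.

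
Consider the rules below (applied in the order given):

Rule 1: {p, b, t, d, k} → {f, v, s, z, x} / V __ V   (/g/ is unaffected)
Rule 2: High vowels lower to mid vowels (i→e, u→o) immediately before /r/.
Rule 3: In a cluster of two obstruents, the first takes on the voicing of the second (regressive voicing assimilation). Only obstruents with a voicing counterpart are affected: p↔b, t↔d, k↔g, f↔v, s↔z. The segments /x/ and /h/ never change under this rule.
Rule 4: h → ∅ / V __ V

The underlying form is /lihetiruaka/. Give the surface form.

lieseruaxa

Rule 1 (intervocalic spirantization): /t/ is a stop between vowels /e/ and /i/, so it spirantizes to the fricative [s]. /k/ is a stop between vowels /a/ and /a/, so it spirantizes to the fricative [x]. /lihetiruaka/ → lihesiruaxa.
Rule 2 (pre-rhotic lowering): /i/ is a high vowel immediately before /r/, so it lowers to [e]. /lihesiruaxa/ → liheseruaxa.
Rule 3 (regressive voicing assimilation): no segment meets the environment; /liheseruaxa/ is unchanged.
Rule 4 (intervocalic h-deletion): /h/ occurs between vowels /i/ and /e/, so it deletes. /liheseruaxa/ → lieseruaxa.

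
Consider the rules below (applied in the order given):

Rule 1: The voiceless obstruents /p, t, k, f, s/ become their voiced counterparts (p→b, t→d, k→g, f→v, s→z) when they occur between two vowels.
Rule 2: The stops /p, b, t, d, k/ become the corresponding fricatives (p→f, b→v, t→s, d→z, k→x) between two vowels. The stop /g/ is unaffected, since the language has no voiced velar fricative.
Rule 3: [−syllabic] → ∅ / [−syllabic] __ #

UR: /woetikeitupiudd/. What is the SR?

woezigeizuviud

Rule 1 (intervocalic voicing): /t/ is a voiceless obstruent between vowels /e/ and /i/, so it voices to [d]. /k/ is a voiceless obstruent between vowels /i/ and /e/, so it voices to [g]. /t/ is a voiceless obstruent between vowels /i/ and /u/, so it voices to [d]. /p/ is a voiceless obstruent between vowels /u/ and /i/, so it voices to [b]. /woetikeitupiudd/ → woedigeidubiudd.
Rule 2 (intervocalic spirantization): /d/ is a stop between vowels /e/ and /i/, so it spirantizes to the fricative [z]. /d/ is a stop between vowels /i/ and /u/, so it spirantizes to the fricative [z]. /b/ is a stop between vowels /u/ and /i/, so it spirantizes to the fricative [v]. /woedigeidubiudd/ → woezigeizuviudd.
Rule 3 (final cluster simplification): /d/ is the second consonant of a word-final cluster /dd/, so it deletes. /woezigeizuviudd/ → woezigeizuviud.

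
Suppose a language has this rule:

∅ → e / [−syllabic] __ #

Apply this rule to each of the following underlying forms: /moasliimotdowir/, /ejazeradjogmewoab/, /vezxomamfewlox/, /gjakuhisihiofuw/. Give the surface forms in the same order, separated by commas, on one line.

moasliimotdowire, ejazeradjogmewoabe, vezxomamfewloxe, gjakuhisihiofuwe

/moasliimotdowir/: the form ends in the consonant /r/, so [e] is inserted word-finally. → [moasliimotdowire].
/ejazeradjogmewoab/: the form ends in the consonant /b/, so [e] is inserted word-finally. → [ejazeradjogmewoabe].
/vezxomamfewlox/: the form ends in the consonant /x/, so [e] is inserted word-finally. → [vezxomamfewloxe].
/gjakuhisihiofuw/: the form ends in the consonant /w/, so [e] is inserted word-finally. → [gjakuhisihiofuwe].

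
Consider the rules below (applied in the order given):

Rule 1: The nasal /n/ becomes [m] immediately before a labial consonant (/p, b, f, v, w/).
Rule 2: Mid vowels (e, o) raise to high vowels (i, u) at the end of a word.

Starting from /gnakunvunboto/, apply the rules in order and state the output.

gnakumvumbotu

Rule 1 (nasal place assimilation): /n/ precedes the labial consonant /v/, so it assimilates in place to [m]. /n/ precedes the labial consonant /b/, so it assimilates in place to [m]. /gnakunvunboto/ → gnakumvumboto.
Rule 2 (final vowel raising): /o/ is a mid vowel in word-final position, so it raises to [u]. /gnakumvumboto/ → gnakumvumbotu.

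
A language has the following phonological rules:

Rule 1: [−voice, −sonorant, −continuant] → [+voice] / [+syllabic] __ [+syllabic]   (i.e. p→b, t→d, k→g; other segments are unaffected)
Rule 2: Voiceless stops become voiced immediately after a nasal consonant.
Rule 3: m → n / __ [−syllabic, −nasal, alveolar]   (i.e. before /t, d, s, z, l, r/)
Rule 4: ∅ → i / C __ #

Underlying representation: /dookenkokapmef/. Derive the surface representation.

Rule 1 (intervocalic voicing): /k/ is a voiceless stop between vowels /o/ and /e/, so it voices to [g]. /k/ is a voiceless stop between vowels /o/ and /a/, so it voices to [g]. /dookenkokapmef/ → doogenkogapmef.
Rule 2 (post-nasal voicing): /k/ is a voiceless stop immediately after the nasal /n/, so it voices to [g]. /doogenkogapmef/ → doogengogapmef.
Rule 3 (nasal place assimilation): no segment meets the environment; /doogengogapmef/ is unchanged.
Rule 4 (final i-epenthesis): the form ends in the consonant /f/, so [i] is inserted word-finally. /doogengogapmef/ → doogengogapmefi.

doogengogapmefi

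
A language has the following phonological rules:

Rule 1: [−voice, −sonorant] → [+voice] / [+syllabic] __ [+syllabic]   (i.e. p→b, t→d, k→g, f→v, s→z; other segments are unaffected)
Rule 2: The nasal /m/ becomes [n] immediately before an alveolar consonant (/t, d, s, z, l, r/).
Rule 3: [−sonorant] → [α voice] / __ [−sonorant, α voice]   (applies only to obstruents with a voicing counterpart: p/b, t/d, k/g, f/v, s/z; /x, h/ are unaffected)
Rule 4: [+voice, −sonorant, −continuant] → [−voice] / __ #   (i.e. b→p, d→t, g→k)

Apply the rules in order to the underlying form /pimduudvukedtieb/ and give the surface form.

pinduudvugettiep

Rule 1 (intervocalic voicing): /k/ is a voiceless obstruent between vowels /u/ and /e/, so it voices to [g]. /pimduudvukedtieb/ → pimduudvugedtieb.
Rule 2 (nasal place assimilation): /m/ precedes the alveolar consonant /d/, so it assimilates in place to [n]. /pimduudvugedtieb/ → pinduudvugedtieb.
Rule 3 (regressive voicing assimilation): /d/ precedes the voiceless obstruent /t/, so it devoices to [t] by assimilation. /pinduudvugedtieb/ → pinduudvugettieb.
Rule 4 (final devoicing): /b/ is a voiced stop in word-final position, so it devoices to [p]. /pinduudvugettieb/ → pinduudvugettiep.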